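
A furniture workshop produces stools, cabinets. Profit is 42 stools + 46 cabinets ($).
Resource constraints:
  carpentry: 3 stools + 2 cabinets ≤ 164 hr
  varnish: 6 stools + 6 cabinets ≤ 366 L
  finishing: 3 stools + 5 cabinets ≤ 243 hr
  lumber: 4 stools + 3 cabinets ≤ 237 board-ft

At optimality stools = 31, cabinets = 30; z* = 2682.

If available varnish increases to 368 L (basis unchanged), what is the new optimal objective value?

2694

Binding: varnish and finishing. Non-binding: carpentry (11 unused), lumber (23 unused).
By complementary slackness, y = 0 for the non-binding constraints.
From A_Bᵀ y = c: 6·y_varnish + 3·y_finishing = 42; 6·y_varnish + 5·y_finishing = 46.
Solving: y_varnish = 6, y_finishing = 2.
Δz = y_varnish·Δb = 6 × (2) = 12, so new z* = 2682 + 12 = 2694.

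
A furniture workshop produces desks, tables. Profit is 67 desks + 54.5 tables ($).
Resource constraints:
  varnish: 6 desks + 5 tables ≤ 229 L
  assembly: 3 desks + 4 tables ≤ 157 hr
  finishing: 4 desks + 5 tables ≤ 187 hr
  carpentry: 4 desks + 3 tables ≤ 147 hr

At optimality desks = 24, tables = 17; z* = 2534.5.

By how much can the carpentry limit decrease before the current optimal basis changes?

Binding constraints: varnish, carpentry. The basis is B = [[6,5],[4,3]] with det -2.
Per unit decrease in carpentry, x* moves by d = (-2.5, 3).
The basis stays optimal until finishing becomes binding; allowable decrease = 1.2 hr.

1.2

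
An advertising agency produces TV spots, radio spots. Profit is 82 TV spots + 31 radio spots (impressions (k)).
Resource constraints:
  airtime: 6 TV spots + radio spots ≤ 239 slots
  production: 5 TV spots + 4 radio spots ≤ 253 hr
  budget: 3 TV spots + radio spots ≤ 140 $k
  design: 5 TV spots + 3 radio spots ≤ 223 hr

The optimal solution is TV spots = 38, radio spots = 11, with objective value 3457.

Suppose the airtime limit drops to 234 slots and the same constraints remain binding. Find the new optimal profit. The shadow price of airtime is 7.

3422

Δb = -5, so new z* = 3457 + (7)·(-5) = 3457 − 35 = 3422.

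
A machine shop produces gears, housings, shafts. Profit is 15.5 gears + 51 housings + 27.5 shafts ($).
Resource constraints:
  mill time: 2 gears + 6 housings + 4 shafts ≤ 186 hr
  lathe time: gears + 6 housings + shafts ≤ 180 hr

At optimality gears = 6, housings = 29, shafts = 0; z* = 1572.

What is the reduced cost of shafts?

-2

At the optimum: mill time uses 186 of 186 (binding); lathe time uses 180 of 180 (binding).
Dual feasibility on the basic columns requires 2·y_mill time + 1·y_lathe time = 15.5, 6·y_mill time + 6·y_lathe time = 51.
This yields shadow prices y_mill time = 7, y_lathe time = 1.5.
Reduced cost of shafts: c₃ − yᵀa₃ = 27.5 − (7·4 + 1.5·1) = 27.5 − 29.5 = -2.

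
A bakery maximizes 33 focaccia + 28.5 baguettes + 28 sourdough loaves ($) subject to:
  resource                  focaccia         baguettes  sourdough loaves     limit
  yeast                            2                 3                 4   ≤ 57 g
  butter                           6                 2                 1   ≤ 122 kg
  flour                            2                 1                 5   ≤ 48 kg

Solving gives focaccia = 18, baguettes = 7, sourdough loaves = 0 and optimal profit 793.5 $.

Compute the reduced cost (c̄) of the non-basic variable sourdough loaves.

Binding: yeast and butter. Non-binding: flour (5 unused).
Since flour is not tight, its dual is 0.
From A_Bᵀ y = c: 2·y_yeast + 6·y_butter = 33; 3·y_yeast + 2·y_butter = 28.5.
This yields shadow prices y_yeast = 7.5, y_butter = 3.
Reduced cost of sourdough loaves: c₃ − yᵀa₃ = 28 − (7.5·4 + 3·1) = 28 − 33 = -5.

-5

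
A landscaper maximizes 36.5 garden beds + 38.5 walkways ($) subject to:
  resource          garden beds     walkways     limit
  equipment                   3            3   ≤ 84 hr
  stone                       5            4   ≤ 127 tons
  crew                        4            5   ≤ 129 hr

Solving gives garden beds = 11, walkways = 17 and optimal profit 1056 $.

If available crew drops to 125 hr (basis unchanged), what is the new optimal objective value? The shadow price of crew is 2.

Δb = -4, so new z* = 1056 + (2)·(-4) = 1056 − 8 = 1048.

1048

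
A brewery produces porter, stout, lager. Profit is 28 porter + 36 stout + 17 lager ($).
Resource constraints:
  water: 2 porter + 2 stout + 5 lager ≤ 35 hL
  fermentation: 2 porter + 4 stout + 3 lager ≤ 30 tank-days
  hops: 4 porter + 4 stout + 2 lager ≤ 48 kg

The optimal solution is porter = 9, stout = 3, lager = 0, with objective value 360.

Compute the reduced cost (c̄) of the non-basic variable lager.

Check each constraint at x*: water 24/35 (slack 11); fermentation 30/30 (tight); hops 48/48 (tight).
By complementary slackness, y = 0 for the non-binding constraint.
From A_Bᵀ y = c: 2·y_fermentation + 4·y_hops = 28; 4·y_fermentation + 4·y_hops = 36.
This yields shadow prices y_fermentation = 4, y_hops = 5.
Reduced cost of lager: c₃ − yᵀa₃ = 17 − (4·3 + 5·2) = 17 − 22 = -5.

-5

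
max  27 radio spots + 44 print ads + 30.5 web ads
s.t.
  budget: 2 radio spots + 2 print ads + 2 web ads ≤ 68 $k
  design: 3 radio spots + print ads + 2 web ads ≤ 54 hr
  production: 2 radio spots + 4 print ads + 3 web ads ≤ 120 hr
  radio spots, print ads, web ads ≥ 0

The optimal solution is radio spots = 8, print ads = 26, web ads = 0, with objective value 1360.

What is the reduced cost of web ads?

Check each constraint at x*: budget 68/68 (tight); design 50/54 (slack 4); production 120/120 (tight).
By complementary slackness, y = 0 for the non-binding constraint.
From A_Bᵀ y = c: 2·y_budget + 2·y_production = 27; 2·y_budget + 4·y_production = 44.
→ y_budget = 5 and y_production = 8.5.
Reduced cost of web ads: c₃ − yᵀa₃ = 30.5 − (5·2 + 8.5·3) = 30.5 − 35.5 = -5.

-5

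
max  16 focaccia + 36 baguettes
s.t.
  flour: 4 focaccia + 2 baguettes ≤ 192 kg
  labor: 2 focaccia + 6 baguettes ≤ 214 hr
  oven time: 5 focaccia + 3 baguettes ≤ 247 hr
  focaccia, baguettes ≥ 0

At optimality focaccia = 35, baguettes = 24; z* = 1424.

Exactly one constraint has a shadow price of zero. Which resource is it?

flour: 188/192 (slack 4)
labor: 214/214 (binding)
oven time: 247/247 (binding)
By complementary slackness, a constraint with positive slack has shadow price 0 → flour.

flour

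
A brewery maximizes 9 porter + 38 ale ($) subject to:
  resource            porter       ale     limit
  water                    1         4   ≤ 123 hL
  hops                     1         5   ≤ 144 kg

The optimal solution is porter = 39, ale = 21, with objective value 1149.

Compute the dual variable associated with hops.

Check each constraint at x*: water 123/123 (tight); hops 144/144 (tight).
From A_Bᵀ y = c: 1·y_water + 1·y_hops = 9; 4·y_water + 5·y_hops = 38.
Solving: y_water = 7, y_hops = 2.
Shadow price of hops = 2.

2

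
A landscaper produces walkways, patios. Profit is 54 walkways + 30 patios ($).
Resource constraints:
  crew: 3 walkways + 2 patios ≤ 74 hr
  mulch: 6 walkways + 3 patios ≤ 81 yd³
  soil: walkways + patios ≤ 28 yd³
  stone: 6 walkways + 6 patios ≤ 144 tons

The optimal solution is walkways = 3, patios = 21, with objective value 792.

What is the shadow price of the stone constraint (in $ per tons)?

Binding: mulch and stone. Non-binding: crew (23 unused), soil (4 unused).
Since crew, soil are not tight, their duals are 0.
From A_Bᵀ y = c: 6·y_mulch + 6·y_stone = 54; 3·y_mulch + 6·y_stone = 30.
→ y_mulch = 8 and y_stone = 1.
Shadow price of stone = 1.

1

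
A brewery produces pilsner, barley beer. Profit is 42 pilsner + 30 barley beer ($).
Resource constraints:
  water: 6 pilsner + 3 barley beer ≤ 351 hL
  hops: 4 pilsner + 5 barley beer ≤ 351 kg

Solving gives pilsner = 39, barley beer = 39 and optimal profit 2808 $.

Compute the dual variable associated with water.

5

At the optimum: water uses 351 of 351 (binding); hops uses 351 of 351 (binding).
From A_Bᵀ y = c: 6·y_water + 4·y_hops = 42; 3·y_water + 5·y_hops = 30.
This yields shadow prices y_water = 5, y_hops = 3.
Shadow price of water = 5.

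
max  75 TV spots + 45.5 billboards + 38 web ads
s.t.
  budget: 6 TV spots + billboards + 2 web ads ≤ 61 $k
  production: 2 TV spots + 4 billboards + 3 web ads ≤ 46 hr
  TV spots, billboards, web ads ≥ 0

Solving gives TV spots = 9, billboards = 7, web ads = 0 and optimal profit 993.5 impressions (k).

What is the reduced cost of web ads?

-8

At the optimum: budget uses 61 of 61 (binding); production uses 46 of 46 (binding).
The binding rows give the dual system: 6·y_budget + 2·y_production = 75 and 1·y_budget + 4·y_production = 45.5.
This yields shadow prices y_budget = 9.5, y_production = 9.
Reduced cost of web ads: c₃ − yᵀa₃ = 38 − (9.5·2 + 9·3) = 38 − 46 = -8.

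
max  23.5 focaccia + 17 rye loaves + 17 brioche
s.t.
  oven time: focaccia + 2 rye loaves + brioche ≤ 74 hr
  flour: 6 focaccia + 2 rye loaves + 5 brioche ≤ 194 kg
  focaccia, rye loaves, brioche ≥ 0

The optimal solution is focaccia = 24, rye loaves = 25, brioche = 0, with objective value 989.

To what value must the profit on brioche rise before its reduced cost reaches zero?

20.5

At the optimum: oven time uses 74 of 74 (binding); flour uses 194 of 194 (binding).
From A_Bᵀ y = c: 1·y_oven time + 6·y_flour = 23.5; 2·y_oven time + 2·y_flour = 17.
Solving: y_oven time = 5.5, y_flour = 3.
brioche enters the basis when its profit ≥ yᵀa₃ = 5.5·1 + 3·5 = 20.5.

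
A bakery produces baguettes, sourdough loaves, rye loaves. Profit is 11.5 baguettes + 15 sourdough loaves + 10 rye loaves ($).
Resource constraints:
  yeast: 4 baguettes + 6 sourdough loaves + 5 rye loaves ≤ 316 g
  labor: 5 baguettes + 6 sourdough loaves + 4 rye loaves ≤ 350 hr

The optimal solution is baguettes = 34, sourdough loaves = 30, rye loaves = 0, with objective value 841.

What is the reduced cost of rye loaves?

-1

Check each constraint at x*: yeast 316/316 (tight); labor 350/350 (tight).
From A_Bᵀ y = c: 4·y_yeast + 5·y_labor = 11.5; 6·y_yeast + 6·y_labor = 15.
This yields shadow prices y_yeast = 1, y_labor = 1.5.
Reduced cost of rye loaves: c₃ − yᵀa₃ = 10 − (1·5 + 1.5·4) = 10 − 11 = -1.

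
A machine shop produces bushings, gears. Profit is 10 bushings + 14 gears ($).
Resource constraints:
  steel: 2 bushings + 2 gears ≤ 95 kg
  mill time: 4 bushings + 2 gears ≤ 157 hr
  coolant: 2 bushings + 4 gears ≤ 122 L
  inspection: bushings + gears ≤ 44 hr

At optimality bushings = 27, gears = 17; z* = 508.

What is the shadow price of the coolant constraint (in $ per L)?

At the optimum: steel uses 88 of 95 (slack = 7); mill time uses 142 of 157 (slack = 15); coolant uses 122 of 122 (binding); inspection uses 44 of 44 (binding).
By complementary slackness, y = 0 for the non-binding constraints.
The binding rows give the dual system: 2·y_coolant + 1·y_inspection = 10 and 4·y_coolant + 1·y_inspection = 14.
→ y_coolant = 2 and y_inspection = 6.
Shadow price of coolant = 2.

2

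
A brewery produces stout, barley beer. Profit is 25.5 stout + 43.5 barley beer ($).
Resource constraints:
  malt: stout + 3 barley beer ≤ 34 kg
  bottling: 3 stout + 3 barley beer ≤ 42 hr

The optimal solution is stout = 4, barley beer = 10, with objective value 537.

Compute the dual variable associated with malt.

9

Check each constraint at x*: malt 34/34 (tight); bottling 42/42 (tight).
Dual feasibility on the basic columns requires 1·y_malt + 3·y_bottling = 25.5, 3·y_malt + 3·y_bottling = 43.5.
→ y_malt = 9 and y_bottling = 5.5.
Shadow price of malt = 9.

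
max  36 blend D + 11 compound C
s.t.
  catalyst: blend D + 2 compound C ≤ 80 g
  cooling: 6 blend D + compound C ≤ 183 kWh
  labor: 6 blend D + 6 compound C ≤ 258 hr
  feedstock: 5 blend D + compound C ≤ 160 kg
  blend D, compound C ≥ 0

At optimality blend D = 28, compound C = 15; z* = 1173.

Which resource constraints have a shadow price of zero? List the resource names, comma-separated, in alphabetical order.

catalyst, feedstock

catalyst: 58/80 (slack 22)
cooling: 183/183 (binding)
labor: 258/258 (binding)
feedstock: 155/160 (slack 5)
By complementary slackness, a constraint with positive slack has shadow price 0 → catalyst, feedstock.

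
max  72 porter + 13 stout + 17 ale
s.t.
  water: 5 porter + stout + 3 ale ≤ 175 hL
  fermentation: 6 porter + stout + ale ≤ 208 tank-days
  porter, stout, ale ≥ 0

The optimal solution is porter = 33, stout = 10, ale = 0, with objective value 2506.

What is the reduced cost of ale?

Both water and fermentation are binding at x*.
The binding rows give the dual system: 5·y_water + 6·y_fermentation = 72 and 1·y_water + 1·y_fermentation = 13.
This yields shadow prices y_water = 6, y_fermentation = 7.
Reduced cost of ale: c₃ − yᵀa₃ = 17 − (6·3 + 7·1) = 17 − 25 = -8.

-8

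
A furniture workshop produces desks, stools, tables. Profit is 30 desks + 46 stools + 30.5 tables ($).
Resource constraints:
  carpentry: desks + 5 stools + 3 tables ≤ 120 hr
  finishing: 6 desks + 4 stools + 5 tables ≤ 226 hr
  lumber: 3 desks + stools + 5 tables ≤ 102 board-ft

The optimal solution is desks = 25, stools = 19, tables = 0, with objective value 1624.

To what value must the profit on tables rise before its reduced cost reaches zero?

At the optimum: carpentry uses 120 of 120 (binding); finishing uses 226 of 226 (binding); lumber uses 94 of 102 (slack = 8).
Since lumber is not tight, its dual is 0.
The binding rows give the dual system: 1·y_carpentry + 6·y_finishing = 30 and 5·y_carpentry + 4·y_finishing = 46.
This yields shadow prices y_carpentry = 6, y_finishing = 4.
tables enters the basis when its profit ≥ yᵀa₃ = 6·3 + 4·5 = 38.

38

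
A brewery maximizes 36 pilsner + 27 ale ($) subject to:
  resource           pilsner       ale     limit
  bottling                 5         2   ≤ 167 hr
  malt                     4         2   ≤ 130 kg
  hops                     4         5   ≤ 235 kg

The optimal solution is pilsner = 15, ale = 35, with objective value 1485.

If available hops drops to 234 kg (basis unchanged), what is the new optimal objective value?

1482

Binding: malt and hops. Non-binding: bottling (22 unused).
Since bottling is not tight, its dual is 0.
Dual feasibility on the basic columns requires 4·y_malt + 4·y_hops = 36, 2·y_malt + 5·y_hops = 27.
→ y_malt = 6 and y_hops = 3.
Δz = y_hops·Δb = 3 × (-1) = -3, so new z* = 1485 − 3 = 1482.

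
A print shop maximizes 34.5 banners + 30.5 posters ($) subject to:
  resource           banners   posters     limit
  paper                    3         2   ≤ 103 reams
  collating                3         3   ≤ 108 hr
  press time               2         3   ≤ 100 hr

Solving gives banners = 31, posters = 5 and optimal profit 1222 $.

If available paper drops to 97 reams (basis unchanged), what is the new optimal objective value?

At the optimum: paper uses 103 of 103 (binding); collating uses 108 of 108 (binding); press time uses 77 of 100 (slack = 23).
By complementary slackness, y = 0 for the non-binding constraint.
Dual feasibility on the basic columns requires 3·y_paper + 3·y_collating = 34.5, 2·y_paper + 3·y_collating = 30.5.
→ y_paper = 4 and y_collating = 7.5.
Δz = y_paper·Δb = 4 × (-6) = -24, so new z* = 1222 − 24 = 1198.

1198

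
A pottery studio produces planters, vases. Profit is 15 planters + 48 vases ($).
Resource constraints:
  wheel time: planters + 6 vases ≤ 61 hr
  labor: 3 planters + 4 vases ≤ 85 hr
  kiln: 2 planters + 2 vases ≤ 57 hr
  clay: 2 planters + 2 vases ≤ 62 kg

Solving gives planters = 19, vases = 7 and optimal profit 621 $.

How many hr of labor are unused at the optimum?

labor used = 3·19 + 4·7 = 85; slack = 85 − 85 = 0.

0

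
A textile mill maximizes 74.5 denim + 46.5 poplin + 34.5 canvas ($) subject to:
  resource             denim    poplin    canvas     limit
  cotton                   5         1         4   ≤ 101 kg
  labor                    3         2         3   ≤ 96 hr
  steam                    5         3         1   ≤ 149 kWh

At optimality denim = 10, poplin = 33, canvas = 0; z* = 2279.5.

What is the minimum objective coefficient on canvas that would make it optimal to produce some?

Binding: labor and steam. Non-binding: cotton (18 unused).
Slack constraints have shadow price 0 (complementary slackness).
Dual feasibility on the basic columns requires 3·y_labor + 5·y_steam = 74.5, 2·y_labor + 3·y_steam = 46.5.
→ y_labor = 9 and y_steam = 9.5.
canvas enters the basis when its profit ≥ yᵀa₃ = 9·3 + 9.5·1 = 36.5.

36.5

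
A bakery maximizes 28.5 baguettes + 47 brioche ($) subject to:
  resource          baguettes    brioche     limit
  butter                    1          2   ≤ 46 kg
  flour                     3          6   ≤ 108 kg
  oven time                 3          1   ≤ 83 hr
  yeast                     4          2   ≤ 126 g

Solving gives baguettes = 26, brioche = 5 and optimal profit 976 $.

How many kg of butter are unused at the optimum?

butter used = 1·26 + 2·5 = 36; slack = 46 − 36 = 10.

10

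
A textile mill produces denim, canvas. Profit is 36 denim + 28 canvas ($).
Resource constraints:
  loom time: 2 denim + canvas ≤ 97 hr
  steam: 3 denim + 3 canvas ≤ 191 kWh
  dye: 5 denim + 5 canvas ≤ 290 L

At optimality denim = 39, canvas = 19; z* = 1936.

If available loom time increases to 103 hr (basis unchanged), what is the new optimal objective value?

At the optimum: loom time uses 97 of 97 (binding); steam uses 174 of 191 (slack = 17); dye uses 290 of 290 (binding).
Slack constraints have shadow price 0 (complementary slackness).
From A_Bᵀ y = c: 2·y_loom time + 5·y_dye = 36; 1·y_loom time + 5·y_dye = 28.
This yields shadow prices y_loom time = 8, y_dye = 4.
Δz = y_loom time·Δb = 8 × (6) = 48, so new z* = 1936 + 48 = 1984.

1984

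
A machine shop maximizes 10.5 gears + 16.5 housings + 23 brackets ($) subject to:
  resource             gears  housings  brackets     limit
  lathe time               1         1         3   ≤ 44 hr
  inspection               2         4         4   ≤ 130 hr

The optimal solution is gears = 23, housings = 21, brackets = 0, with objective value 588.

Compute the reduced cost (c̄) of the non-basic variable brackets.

-2.5

At the optimum: lathe time uses 44 of 44 (binding); inspection uses 130 of 130 (binding).
Dual feasibility on the basic columns requires 1·y_lathe time + 2·y_inspection = 10.5, 1·y_lathe time + 4·y_inspection = 16.5.
→ y_lathe time = 4.5 and y_inspection = 3.
Reduced cost of brackets: c₃ − yᵀa₃ = 23 − (4.5·3 + 3·4) = 23 − 25.5 = -2.5.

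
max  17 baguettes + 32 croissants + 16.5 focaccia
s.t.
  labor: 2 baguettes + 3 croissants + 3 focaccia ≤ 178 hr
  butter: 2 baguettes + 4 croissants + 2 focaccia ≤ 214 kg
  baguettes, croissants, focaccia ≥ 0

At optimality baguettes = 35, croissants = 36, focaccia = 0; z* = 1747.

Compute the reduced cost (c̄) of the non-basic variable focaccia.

Both labor and butter are binding at x*.
Dual feasibility on the basic columns requires 2·y_labor + 2·y_butter = 17, 3·y_labor + 4·y_butter = 32.
This yields shadow prices y_labor = 2, y_butter = 6.5.
Reduced cost of focaccia: c₃ − yᵀa₃ = 16.5 − (2·3 + 6.5·2) = 16.5 − 19 = -2.5.

-2.5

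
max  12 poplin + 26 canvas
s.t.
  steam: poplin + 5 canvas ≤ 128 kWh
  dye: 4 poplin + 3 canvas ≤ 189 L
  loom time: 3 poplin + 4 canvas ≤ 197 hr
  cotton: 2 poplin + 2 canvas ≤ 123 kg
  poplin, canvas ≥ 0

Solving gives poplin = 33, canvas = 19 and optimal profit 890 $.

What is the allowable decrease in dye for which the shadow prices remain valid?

112.2

Binding constraints: steam, dye. The basis is B = [[1,5],[4,3]] with det -17.
Per unit decrease in dye, x* moves by d = (-0.2941, 0.0588).
The basis stays optimal until poplin reaches 0; allowable decrease = 112.2 L.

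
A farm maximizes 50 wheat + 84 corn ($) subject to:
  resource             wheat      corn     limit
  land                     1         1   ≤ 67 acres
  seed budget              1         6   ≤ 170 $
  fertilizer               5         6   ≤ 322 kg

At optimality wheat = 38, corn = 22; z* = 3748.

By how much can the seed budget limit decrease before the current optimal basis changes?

Binding constraints: seed budget, fertilizer. The basis is B = [[1,6],[5,6]] with det -24.
Per unit decrease in seed budget, x* moves by d = (0.25, -0.2083).
The basis stays optimal until corn reaches 0; allowable decrease = 105.6 $.

105.6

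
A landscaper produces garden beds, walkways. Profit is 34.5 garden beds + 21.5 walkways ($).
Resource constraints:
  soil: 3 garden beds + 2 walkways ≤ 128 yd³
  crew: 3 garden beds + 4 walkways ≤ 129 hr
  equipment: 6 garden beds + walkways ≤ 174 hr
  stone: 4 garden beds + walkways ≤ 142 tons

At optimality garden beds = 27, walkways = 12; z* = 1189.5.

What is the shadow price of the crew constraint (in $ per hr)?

At the optimum: soil uses 105 of 128 (slack = 23); crew uses 129 of 129 (binding); equipment uses 174 of 174 (binding); stone uses 120 of 142 (slack = 22).
By complementary slackness, y = 0 for the non-binding constraints.
The binding rows give the dual system: 3·y_crew + 6·y_equipment = 34.5 and 4·y_crew + 1·y_equipment = 21.5.
Solving: y_crew = 4.5, y_equipment = 3.5.
Shadow price of crew = 4.5.

4.5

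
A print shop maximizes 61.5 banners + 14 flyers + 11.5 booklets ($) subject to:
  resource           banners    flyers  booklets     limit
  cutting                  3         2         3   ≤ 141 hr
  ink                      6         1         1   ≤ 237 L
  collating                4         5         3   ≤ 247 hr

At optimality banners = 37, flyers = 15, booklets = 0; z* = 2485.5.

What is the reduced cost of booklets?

Binding: cutting and ink. Non-binding: collating (24 unused).
Since collating is not tight, its dual is 0.
From A_Bᵀ y = c: 3·y_cutting + 6·y_ink = 61.5; 2·y_cutting + 1·y_ink = 14.
→ y_cutting = 2.5 and y_ink = 9.
Reduced cost of booklets: c₃ − yᵀa₃ = 11.5 − (2.5·3 + 9·1) = 11.5 − 16.5 = -5.

-5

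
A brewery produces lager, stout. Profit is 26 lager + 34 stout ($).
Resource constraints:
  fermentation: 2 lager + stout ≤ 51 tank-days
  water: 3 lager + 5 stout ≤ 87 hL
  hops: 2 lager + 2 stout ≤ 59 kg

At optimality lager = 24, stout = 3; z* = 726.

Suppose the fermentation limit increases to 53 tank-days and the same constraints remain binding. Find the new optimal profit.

At the optimum: fermentation uses 51 of 51 (binding); water uses 87 of 87 (binding); hops uses 54 of 59 (slack = 5).
Slack constraints have shadow price 0 (complementary slackness).
The binding rows give the dual system: 2·y_fermentation + 3·y_water = 26 and 1·y_fermentation + 5·y_water = 34.
This yields shadow prices y_fermentation = 4, y_water = 6.
Δz = y_fermentation·Δb = 4 × (2) = 8, so new z* = 726 + 8 = 734.

734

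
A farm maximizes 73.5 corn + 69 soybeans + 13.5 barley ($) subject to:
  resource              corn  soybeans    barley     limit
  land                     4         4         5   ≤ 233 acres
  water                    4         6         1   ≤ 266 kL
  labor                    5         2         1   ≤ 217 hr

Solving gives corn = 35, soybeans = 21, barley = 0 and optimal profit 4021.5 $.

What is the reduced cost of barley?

-3

Binding: water and labor. Non-binding: land (9 unused).
Slack constraints have shadow price 0 (complementary slackness).
The binding rows give the dual system: 4·y_water + 5·y_labor = 73.5 and 6·y_water + 2·y_labor = 69.
→ y_water = 9 and y_labor = 7.5.
Reduced cost of barley: c₃ − yᵀa₃ = 13.5 − (9·1 + 7.5·1) = 13.5 − 16.5 = -3.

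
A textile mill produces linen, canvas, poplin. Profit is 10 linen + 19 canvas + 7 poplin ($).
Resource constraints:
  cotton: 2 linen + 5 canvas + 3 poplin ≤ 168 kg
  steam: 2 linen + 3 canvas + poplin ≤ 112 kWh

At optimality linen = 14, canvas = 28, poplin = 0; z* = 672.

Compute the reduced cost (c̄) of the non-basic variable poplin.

-2

At the optimum: cotton uses 168 of 168 (binding); steam uses 112 of 112 (binding).
From A_Bᵀ y = c: 2·y_cotton + 2·y_steam = 10; 5·y_cotton + 3·y_steam = 19.
→ y_cotton = 2 and y_steam = 3.
Reduced cost of poplin: c₃ − yᵀa₃ = 7 − (2·3 + 3·1) = 7 − 9 = -2.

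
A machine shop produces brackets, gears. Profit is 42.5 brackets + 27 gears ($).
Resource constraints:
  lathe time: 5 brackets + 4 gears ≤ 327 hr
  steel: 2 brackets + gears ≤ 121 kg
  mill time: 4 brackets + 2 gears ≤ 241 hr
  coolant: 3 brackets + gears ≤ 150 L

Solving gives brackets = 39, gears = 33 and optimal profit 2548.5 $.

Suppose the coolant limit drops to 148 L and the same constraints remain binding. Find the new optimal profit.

2538.5

At the optimum: lathe time uses 327 of 327 (binding); steel uses 111 of 121 (slack = 10); mill time uses 222 of 241 (slack = 19); coolant uses 150 of 150 (binding).
Since steel, mill time are not tight, their duals are 0.
Dual feasibility on the basic columns requires 5·y_lathe time + 3·y_coolant = 42.5, 4·y_lathe time + 1·y_coolant = 27.
→ y_lathe time = 5.5 and y_coolant = 5.
Δz = y_coolant·Δb = 5 × (-2) = -10, so new z* = 2548.5 − 10 = 2538.5.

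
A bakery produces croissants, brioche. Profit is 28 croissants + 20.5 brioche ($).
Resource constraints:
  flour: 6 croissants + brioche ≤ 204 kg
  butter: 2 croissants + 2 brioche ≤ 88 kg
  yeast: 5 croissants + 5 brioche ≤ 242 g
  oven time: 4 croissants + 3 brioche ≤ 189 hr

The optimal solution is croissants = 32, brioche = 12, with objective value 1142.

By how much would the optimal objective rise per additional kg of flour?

1.5

Check each constraint at x*: flour 204/204 (tight); butter 88/88 (tight); yeast 220/242 (slack 22); oven time 164/189 (slack 25).
Since yeast, oven time are not tight, their duals are 0.
From A_Bᵀ y = c: 6·y_flour + 2·y_butter = 28; 1·y_flour + 2·y_butter = 20.5.
This yields shadow prices y_flour = 1.5, y_butter = 9.5.
Shadow price of flour = 1.5.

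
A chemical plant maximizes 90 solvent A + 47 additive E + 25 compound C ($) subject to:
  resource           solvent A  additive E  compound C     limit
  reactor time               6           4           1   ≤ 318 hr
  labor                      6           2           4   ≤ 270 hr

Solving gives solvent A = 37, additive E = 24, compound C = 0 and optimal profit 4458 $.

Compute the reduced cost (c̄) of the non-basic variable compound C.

-9.5

Both reactor time and labor are binding at x*.
Dual feasibility on the basic columns requires 6·y_reactor time + 6·y_labor = 90, 4·y_reactor time + 2·y_labor = 47.
This yields shadow prices y_reactor time = 8.5, y_labor = 6.5.
Reduced cost of compound C: c₃ − yᵀa₃ = 25 − (8.5·1 + 6.5·4) = 25 − 34.5 = -9.5.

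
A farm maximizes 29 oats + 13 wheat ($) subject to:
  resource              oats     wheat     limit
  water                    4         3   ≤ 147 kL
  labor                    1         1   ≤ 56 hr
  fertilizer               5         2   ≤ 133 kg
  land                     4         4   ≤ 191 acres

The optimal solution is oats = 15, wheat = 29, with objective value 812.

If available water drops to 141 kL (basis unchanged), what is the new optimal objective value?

At the optimum: water uses 147 of 147 (binding); labor uses 44 of 56 (slack = 12); fertilizer uses 133 of 133 (binding); land uses 176 of 191 (slack = 15).
Slack constraints have shadow price 0 (complementary slackness).
Dual feasibility on the basic columns requires 4·y_water + 5·y_fertilizer = 29, 3·y_water + 2·y_fertilizer = 13.
Solving: y_water = 1, y_fertilizer = 5.
Δz = y_water·Δb = 1 × (-6) = -6, so new z* = 812 − 6 = 806.

806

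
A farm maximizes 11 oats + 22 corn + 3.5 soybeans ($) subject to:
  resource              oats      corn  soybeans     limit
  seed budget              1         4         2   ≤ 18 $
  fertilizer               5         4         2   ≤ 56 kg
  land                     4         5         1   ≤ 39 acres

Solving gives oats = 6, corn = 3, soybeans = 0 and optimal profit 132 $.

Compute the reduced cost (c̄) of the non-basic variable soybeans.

Binding: seed budget and land. Non-binding: fertilizer (14 unused).
Slack constraints have shadow price 0 (complementary slackness).
The binding rows give the dual system: 1·y_seed budget + 4·y_land = 11 and 4·y_seed budget + 5·y_land = 22.
This yields shadow prices y_seed budget = 3, y_land = 2.
Reduced cost of soybeans: c₃ − yᵀa₃ = 3.5 − (3·2 + 2·1) = 3.5 − 8 = -4.5.

-4.5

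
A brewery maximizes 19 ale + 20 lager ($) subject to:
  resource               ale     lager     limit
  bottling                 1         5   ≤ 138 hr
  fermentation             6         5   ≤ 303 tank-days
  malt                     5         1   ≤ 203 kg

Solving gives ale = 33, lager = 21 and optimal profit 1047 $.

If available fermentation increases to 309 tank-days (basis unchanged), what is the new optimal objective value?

1065

Check each constraint at x*: bottling 138/138 (tight); fermentation 303/303 (tight); malt 186/203 (slack 17).
By complementary slackness, y = 0 for the non-binding constraint.
The binding rows give the dual system: 1·y_bottling + 6·y_fermentation = 19 and 5·y_bottling + 5·y_fermentation = 20.
This yields shadow prices y_bottling = 1, y_fermentation = 3.
Δz = y_fermentation·Δb = 3 × (6) = 18, so new z* = 1047 + 18 = 1065.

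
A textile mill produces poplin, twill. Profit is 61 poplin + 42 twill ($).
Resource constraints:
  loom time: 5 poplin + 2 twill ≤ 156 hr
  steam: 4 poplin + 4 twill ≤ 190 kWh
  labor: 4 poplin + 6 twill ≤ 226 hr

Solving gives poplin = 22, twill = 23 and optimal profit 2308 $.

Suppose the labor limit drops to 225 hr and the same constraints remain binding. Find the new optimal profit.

At the optimum: loom time uses 156 of 156 (binding); steam uses 180 of 190 (slack = 10); labor uses 226 of 226 (binding).
Since steam is not tight, its dual is 0.
The binding rows give the dual system: 5·y_loom time + 4·y_labor = 61 and 2·y_loom time + 6·y_labor = 42.
→ y_loom time = 9 and y_labor = 4.
Δz = y_labor·Δb = 4 × (-1) = -4, so new z* = 2308 − 4 = 2304.

2304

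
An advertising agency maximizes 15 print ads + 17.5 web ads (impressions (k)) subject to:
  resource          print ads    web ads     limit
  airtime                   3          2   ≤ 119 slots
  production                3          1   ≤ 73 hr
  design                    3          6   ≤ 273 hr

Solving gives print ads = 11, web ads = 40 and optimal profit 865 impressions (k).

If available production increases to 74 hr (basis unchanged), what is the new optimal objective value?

At the optimum: airtime uses 113 of 119 (slack = 6); production uses 73 of 73 (binding); design uses 273 of 273 (binding).
By complementary slackness, y = 0 for the non-binding constraint.
From A_Bᵀ y = c: 3·y_production + 3·y_design = 15; 1·y_production + 6·y_design = 17.5.
Solving: y_production = 2.5, y_design = 2.5.
Δz = y_production·Δb = 2.5 × (1) = 2.5, so new z* = 865 + 2.5 = 867.5.

867.5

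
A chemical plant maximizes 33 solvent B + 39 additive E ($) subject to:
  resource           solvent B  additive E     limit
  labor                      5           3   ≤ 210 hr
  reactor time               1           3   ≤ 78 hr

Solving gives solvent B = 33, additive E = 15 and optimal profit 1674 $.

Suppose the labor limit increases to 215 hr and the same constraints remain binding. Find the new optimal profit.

1699

Both labor and reactor time are binding at x*.
From A_Bᵀ y = c: 5·y_labor + 1·y_reactor time = 33; 3·y_labor + 3·y_reactor time = 39.
→ y_labor = 5 and y_reactor time = 8.
Δz = y_labor·Δb = 5 × (5) = 25, so new z* = 1674 + 25 = 1699.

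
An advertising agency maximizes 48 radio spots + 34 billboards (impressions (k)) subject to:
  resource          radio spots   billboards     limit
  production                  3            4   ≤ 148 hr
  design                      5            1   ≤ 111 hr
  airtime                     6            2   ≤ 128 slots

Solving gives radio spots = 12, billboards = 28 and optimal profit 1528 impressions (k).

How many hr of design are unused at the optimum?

23

design used = 5·12 + 1·28 = 88; slack = 111 − 88 = 23.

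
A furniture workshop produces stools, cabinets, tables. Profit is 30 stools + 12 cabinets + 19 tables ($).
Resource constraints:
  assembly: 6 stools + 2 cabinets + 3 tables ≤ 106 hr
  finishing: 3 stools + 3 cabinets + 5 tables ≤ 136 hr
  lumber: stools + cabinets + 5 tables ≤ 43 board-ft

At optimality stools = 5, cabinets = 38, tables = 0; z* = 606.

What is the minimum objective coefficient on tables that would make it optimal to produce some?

28.5

At the optimum: assembly uses 106 of 106 (binding); finishing uses 129 of 136 (slack = 7); lumber uses 43 of 43 (binding).
By complementary slackness, y = 0 for the non-binding constraint.
From A_Bᵀ y = c: 6·y_assembly + 1·y_lumber = 30; 2·y_assembly + 1·y_lumber = 12.
Solving: y_assembly = 4.5, y_lumber = 3.
tables enters the basis when its profit ≥ yᵀa₃ = 4.5·3 + 3·5 = 28.5.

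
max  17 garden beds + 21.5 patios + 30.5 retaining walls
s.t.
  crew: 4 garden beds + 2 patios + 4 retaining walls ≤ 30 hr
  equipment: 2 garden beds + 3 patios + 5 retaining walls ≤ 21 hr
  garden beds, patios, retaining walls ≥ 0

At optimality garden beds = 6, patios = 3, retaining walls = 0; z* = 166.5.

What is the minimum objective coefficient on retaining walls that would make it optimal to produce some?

Check each constraint at x*: crew 30/30 (tight); equipment 21/21 (tight).
From A_Bᵀ y = c: 4·y_crew + 2·y_equipment = 17; 2·y_crew + 3·y_equipment = 21.5.
→ y_crew = 1 and y_equipment = 6.5.
retaining walls enters the basis when its profit ≥ yᵀa₃ = 1·4 + 6.5·5 = 36.5.

36.5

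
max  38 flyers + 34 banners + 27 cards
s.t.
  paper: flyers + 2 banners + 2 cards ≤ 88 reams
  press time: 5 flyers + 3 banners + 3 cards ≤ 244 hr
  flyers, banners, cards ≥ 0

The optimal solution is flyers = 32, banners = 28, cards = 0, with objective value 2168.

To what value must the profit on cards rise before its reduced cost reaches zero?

34

At the optimum: paper uses 88 of 88 (binding); press time uses 244 of 244 (binding).
From A_Bᵀ y = c: 1·y_paper + 5·y_press time = 38; 2·y_paper + 3·y_press time = 34.
Solving: y_paper = 8, y_press time = 6.
cards enters the basis when its profit ≥ yᵀa₃ = 8·2 + 6·3 = 34.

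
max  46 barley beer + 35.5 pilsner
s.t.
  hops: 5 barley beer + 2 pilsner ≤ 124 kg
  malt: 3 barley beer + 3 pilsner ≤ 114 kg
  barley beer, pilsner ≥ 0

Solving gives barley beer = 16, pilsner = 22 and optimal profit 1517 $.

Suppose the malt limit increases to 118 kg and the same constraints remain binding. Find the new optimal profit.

1555

At the optimum: hops uses 124 of 124 (binding); malt uses 114 of 114 (binding).
From A_Bᵀ y = c: 5·y_hops + 3·y_malt = 46; 2·y_hops + 3·y_malt = 35.5.
This yields shadow prices y_hops = 3.5, y_malt = 9.5.
Δz = y_malt·Δb = 9.5 × (4) = 38, so new z* = 1517 + 38 = 1555.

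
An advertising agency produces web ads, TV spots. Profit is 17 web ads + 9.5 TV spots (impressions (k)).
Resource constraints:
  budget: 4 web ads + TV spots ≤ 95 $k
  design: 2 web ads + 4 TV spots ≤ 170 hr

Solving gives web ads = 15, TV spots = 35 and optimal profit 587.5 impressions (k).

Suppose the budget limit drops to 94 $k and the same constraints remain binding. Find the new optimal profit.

Both budget and design are binding at x*.
The binding rows give the dual system: 4·y_budget + 2·y_design = 17 and 1·y_budget + 4·y_design = 9.5.
This yields shadow prices y_budget = 3.5, y_design = 1.5.
Δz = y_budget·Δb = 3.5 × (-1) = -3.5, so new z* = 587.5 − 3.5 = 584.

584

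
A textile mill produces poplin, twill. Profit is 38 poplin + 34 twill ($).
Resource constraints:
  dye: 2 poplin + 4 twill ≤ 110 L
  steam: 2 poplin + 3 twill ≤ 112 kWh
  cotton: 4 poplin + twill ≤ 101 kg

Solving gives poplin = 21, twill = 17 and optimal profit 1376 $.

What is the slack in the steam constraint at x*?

19

steam used = 2·21 + 3·17 = 93; slack = 112 − 93 = 19.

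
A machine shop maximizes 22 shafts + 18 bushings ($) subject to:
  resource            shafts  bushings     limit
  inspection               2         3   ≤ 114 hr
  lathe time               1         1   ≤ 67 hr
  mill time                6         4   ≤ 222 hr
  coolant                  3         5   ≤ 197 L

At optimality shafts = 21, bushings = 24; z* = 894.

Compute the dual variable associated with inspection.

2

Check each constraint at x*: inspection 114/114 (tight); lathe time 45/67 (slack 22); mill time 222/222 (tight); coolant 183/197 (slack 14).
Since lathe time, coolant are not tight, their duals are 0.
The binding rows give the dual system: 2·y_inspection + 6·y_mill time = 22 and 3·y_inspection + 4·y_mill time = 18.
This yields shadow prices y_inspection = 2, y_mill time = 3.
Shadow price of inspection = 2.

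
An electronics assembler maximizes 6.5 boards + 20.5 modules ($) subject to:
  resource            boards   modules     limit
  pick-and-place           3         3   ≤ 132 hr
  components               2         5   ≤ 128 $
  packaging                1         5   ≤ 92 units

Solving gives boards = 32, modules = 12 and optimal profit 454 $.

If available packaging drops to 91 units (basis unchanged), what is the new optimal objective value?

450.5

Check each constraint at x*: pick-and-place 132/132 (tight); components 124/128 (slack 4); packaging 92/92 (tight).
By complementary slackness, y = 0 for the non-binding constraint.
The binding rows give the dual system: 3·y_pick-and-place + 1·y_packaging = 6.5 and 3·y_pick-and-place + 5·y_packaging = 20.5.
This yields shadow prices y_pick-and-place = 1, y_packaging = 3.5.
Δz = y_packaging·Δb = 3.5 × (-1) = -3.5, so new z* = 454 − 3.5 = 450.5.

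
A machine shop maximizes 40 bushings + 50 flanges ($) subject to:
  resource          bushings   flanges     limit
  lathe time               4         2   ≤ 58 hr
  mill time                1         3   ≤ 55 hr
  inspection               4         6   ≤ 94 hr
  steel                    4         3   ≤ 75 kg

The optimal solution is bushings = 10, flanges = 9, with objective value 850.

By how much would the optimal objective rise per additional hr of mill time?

At the optimum: lathe time uses 58 of 58 (binding); mill time uses 37 of 55 (slack = 18); inspection uses 94 of 94 (binding); steel uses 67 of 75 (slack = 8).
By complementary slackness, y = 0 for the non-binding constraints.
The binding rows give the dual system: 4·y_lathe time + 4·y_inspection = 40 and 2·y_lathe time + 6·y_inspection = 50.
→ y_lathe time = 2.5 and y_inspection = 7.5.
Shadow price of mill time = 0.

0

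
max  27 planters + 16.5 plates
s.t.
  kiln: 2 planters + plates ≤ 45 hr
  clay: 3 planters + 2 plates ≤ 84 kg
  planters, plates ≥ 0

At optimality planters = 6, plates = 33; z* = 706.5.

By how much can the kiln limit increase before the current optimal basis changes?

11

Binding constraints: kiln, clay. The basis is B = [[2,1],[3,2]] with det 1.
Per unit increase in kiln, x* moves by d = (2, -3).
The basis stays optimal until plates reaches 0; allowable increase = 11 hr.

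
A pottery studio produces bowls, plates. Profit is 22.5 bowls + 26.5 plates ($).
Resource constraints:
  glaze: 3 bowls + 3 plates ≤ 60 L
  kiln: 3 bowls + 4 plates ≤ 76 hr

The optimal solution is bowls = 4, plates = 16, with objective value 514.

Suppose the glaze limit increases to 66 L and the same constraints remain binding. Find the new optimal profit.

At the optimum: glaze uses 60 of 60 (binding); kiln uses 76 of 76 (binding).
The binding rows give the dual system: 3·y_glaze + 3·y_kiln = 22.5 and 3·y_glaze + 4·y_kiln = 26.5.
Solving: y_glaze = 3.5, y_kiln = 4.
Δz = y_glaze·Δb = 3.5 × (6) = 21, so new z* = 514 + 21 = 535.

535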